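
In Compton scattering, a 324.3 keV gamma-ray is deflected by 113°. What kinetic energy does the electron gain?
152.0394 keV

By energy conservation: K_e = E_initial - E_final

First find the scattered photon energy:
Initial wavelength: λ = hc/E = 3.8231 pm
Compton shift: Δλ = λ_C(1 - cos(113°)) = 3.3743 pm
Final wavelength: λ' = 3.8231 + 3.3743 = 7.1975 pm
Final photon energy: E' = hc/λ' = 172.2606 keV

Electron kinetic energy:
K_e = E - E' = 324.3000 - 172.2606 = 152.0394 keV

(Intermediate values are shown rounded; full precision is carried through to the final answer.)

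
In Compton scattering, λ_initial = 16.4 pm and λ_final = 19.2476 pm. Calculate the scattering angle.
100.00°

First find the wavelength shift:
Δλ = λ' - λ = 19.2476 - 16.4 = 2.8476 pm

Using Δλ = λ_C(1 - cos θ), with λ_C = h/(m_e·c) ≈ 2.42631024 pm:
cos θ = 1 - Δλ/λ_C
cos θ = 1 - 2.8476/2.42631024
cos θ = -0.173634

θ = arccos(-0.173634)
θ = 100.00°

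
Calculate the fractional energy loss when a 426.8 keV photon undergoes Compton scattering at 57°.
0.2755 (or 27.55%)

Calculate initial and final photon energies:

Initial: E₀ = 426.8 keV → λ₀ = 2.9050 pm
Compton shift: Δλ = 1.1048 pm
Final wavelength: λ' = 4.0098 pm
Final energy: E' = 309.2015 keV

Fractional energy loss:
(E₀ - E')/E₀ = (426.8000 - 309.2015)/426.8000
= 117.5985/426.8000
= 0.2755
= 27.55%

(Intermediate values are shown rounded; full precision is carried through to the final answer.)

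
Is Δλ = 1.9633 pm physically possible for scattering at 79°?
Yes, consistent

Calculate the expected shift for θ = 79°:

Δλ_expected = λ_C(1 - cos(79°))
Δλ_expected = 2.4263 × (1 - cos(79°))
Δλ_expected = 2.4263 × 0.8092
Δλ_expected = 1.9633 pm

Given shift: 1.9633 pm
Expected shift: 1.9633 pm
Difference: 0.0000 pm

The values match. This is consistent with Compton scattering at the stated angle.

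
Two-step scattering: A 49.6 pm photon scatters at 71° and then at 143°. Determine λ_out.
55.6004 pm

Apply Compton shift twice:

First scattering at θ₁ = 71°:
Δλ₁ = λ_C(1 - cos(71°))
Δλ₁ = 2.4263 × 0.6744
Δλ₁ = 1.6364 pm

After first scattering:
λ₁ = 49.6 + 1.6364 = 51.2364 pm

Second scattering at θ₂ = 143°:
Δλ₂ = λ_C(1 - cos(143°))
Δλ₂ = 2.4263 × 1.7986
Δλ₂ = 4.3640 pm

Final wavelength:
λ₂ = 51.2364 + 4.3640 = 55.6004 pm

Total shift: Δλ_total = 1.6364 + 4.3640 = 6.0004 pm

(Intermediate values are shown rounded; full precision is carried through to the final answer.)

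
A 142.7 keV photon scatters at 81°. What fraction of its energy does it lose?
0.1907 (or 19.07%)

Calculate initial and final photon energies:

Initial: E₀ = 142.7 keV → λ₀ = 8.6885 pm
Compton shift: Δλ = 2.0468 pm
Final wavelength: λ' = 10.7352 pm
Final energy: E' = 115.4931 keV

Fractional energy loss:
(E₀ - E')/E₀ = (142.7000 - 115.4931)/142.7000
= 27.2069/142.7000
= 0.1907
= 19.07%

(Intermediate values are shown rounded; full precision is carried through to the final answer.)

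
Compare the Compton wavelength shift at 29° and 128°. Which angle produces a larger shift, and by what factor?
128° produces the larger shift by a factor of 12.886

Calculate both shifts using Δλ = λ_C(1 - cos θ):

For θ₁ = 29°:
Δλ₁ = 2.4263 × (1 - cos(29°))
Δλ₁ = 2.4263 × 0.1254
Δλ₁ = 0.3042 pm

For θ₂ = 128°:
Δλ₂ = 2.4263 × (1 - cos(128°))
Δλ₂ = 2.4263 × 1.6157
Δλ₂ = 3.9201 pm

The 128° angle produces the larger shift.
Ratio: 3.9201/0.3042 = 12.886

(Intermediate values are shown rounded; full precision is carried through to the final answer.)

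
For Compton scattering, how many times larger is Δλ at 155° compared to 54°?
155° produces the larger shift by a factor of 4.625

Calculate both shifts using Δλ = λ_C(1 - cos θ):

For θ₁ = 54°:
Δλ₁ = 2.4263 × (1 - cos(54°))
Δλ₁ = 2.4263 × 0.4122
Δλ₁ = 1.0002 pm

For θ₂ = 155°:
Δλ₂ = 2.4263 × (1 - cos(155°))
Δλ₂ = 2.4263 × 1.9063
Δλ₂ = 4.6253 pm

The 155° angle produces the larger shift.
Ratio: 4.6253/1.0002 = 4.625

(Intermediate values are shown rounded; full precision is carried through to the final answer.)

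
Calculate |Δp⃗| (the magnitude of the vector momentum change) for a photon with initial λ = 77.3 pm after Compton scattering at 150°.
1.6102e-23 kg·m/s

Photon momentum magnitude is p = h/λ.

Initial momentum:
p₀ = h/λ = 6.6261e-34/7.7300e-11 = 8.5719e-24 kg·m/s

After scattering:
λ' = λ + Δλ = 77.3 + 4.5276 = 81.8276 pm
p' = h/λ' = 6.6261e-34/8.1828e-11 = 8.0976e-24 kg·m/s

Momentum is a vector; the scattered photon's direction makes angle θ = 150° with the incident direction. The magnitude of the vector change Δp⃗ = p⃗₀ − p⃗' is found from the law of cosines:
|Δp⃗|² = p₀² + p'² − 2p₀p'cos θ
|Δp⃗|² = (8.5719e-24)² + (8.0976e-24)² − 2·8.5719e-24·8.0976e-24·cos(150°)
|Δp⃗| = 1.6102e-23 kg·m/s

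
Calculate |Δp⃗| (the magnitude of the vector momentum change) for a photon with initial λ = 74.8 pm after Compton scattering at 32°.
4.8716e-24 kg·m/s

Photon momentum magnitude is p = h/λ.

Initial momentum:
p₀ = h/λ = 6.6261e-34/7.4800e-11 = 8.8584e-24 kg·m/s

After scattering:
λ' = λ + Δλ = 74.8 + 0.3687 = 75.1687 pm
p' = h/λ' = 6.6261e-34/7.5169e-11 = 8.8149e-24 kg·m/s

Momentum is a vector; the scattered photon's direction makes angle θ = 32° with the incident direction. The magnitude of the vector change Δp⃗ = p⃗₀ − p⃗' is found from the law of cosines:
|Δp⃗|² = p₀² + p'² − 2p₀p'cos θ
|Δp⃗|² = (8.8584e-24)² + (8.8149e-24)² − 2·8.8584e-24·8.8149e-24·cos(32°)
|Δp⃗| = 4.8716e-24 kg·m/s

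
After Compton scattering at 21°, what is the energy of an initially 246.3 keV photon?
238.6595 keV

First convert energy to wavelength:
λ = hc/E, with hc ≈ 1239.842 keV·pm (i.e. 1239.842 eV·nm)

For E = 246.3 keV = 246300 eV:
λ = 1239.842 keV·pm / 246.3 keV
λ = 5.0339 pm

Calculate the Compton shift:
Δλ = λ_C(1 - cos(21°)) = 2.4263 × 0.0664
Δλ = 0.1612 pm

Final wavelength:
λ' = 5.0339 + 0.1612 = 5.1950 pm

Final energy:
E' = hc/λ' = 1239.842 / 5.1950 = 238.6595 keV

(Intermediate values are shown rounded; full precision is carried through to the final answer.)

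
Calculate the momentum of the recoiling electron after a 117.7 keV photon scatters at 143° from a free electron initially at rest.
1.0200e-22 kg·m/s

The electron is initially at rest, so by conservation of momentum:
p⃗_e = p⃗₀ − p⃗'  (incident photon momentum minus scattered photon momentum)

Photon momentum magnitudes (p = h/λ = E/c):
λ₀ = hc/E₀ = 10.5339 pm → p₀ = h/λ₀ = 6.2902e-23 kg·m/s
Δλ = λ_C(1 − cos 143°) = 4.3640 pm
λ' = 14.8980 pm → p' = h/λ' = 4.4476e-23 kg·m/s

The scattered photon makes angle θ = 143° with the incident direction, so by the law of cosines:
|p⃗_e|² = p₀² + p'² − 2p₀p'cos θ
|p⃗_e|² = (6.2902e-23)² + (4.4476e-23)² − 2·6.2902e-23·4.4476e-23·cos(143°)
|p⃗_e| = 1.0200e-22 kg·m/s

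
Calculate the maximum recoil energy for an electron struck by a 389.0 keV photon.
234.7884 keV

Maximum energy transfer occurs at θ = 180° (backscattering).

Initial photon: E₀ = 389.0 keV → λ₀ = 3.1873 pm

Maximum Compton shift (at 180°):
Δλ_max = 2λ_C = 2 × 2.4263 = 4.8526 pm

Final wavelength:
λ' = 3.1873 + 4.8526 = 8.0399 pm

Minimum photon energy (maximum energy to electron):
E'_min = hc/λ' = 154.2116 keV

Maximum electron kinetic energy:
K_max = E₀ - E'_min = 389.0000 - 154.2116 = 234.7884 keV

(Intermediate values are shown rounded; full precision is carried through to the final answer.)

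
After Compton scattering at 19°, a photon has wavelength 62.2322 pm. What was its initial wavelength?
62.1000 pm

From λ' = λ + Δλ, we have λ = λ' - Δλ

First calculate the Compton shift:
Δλ = λ_C(1 - cos θ)
Δλ = 2.4263 × (1 - cos(19°))
Δλ = 2.4263 × 0.0545
Δλ = 0.1322 pm

Initial wavelength:
λ = λ' - Δλ
λ = 62.2322 - 0.1322
λ = 62.1000 pm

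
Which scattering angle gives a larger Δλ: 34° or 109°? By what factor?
109° produces the larger shift by a factor of 7.754

Calculate both shifts using Δλ = λ_C(1 - cos θ):

For θ₁ = 34°:
Δλ₁ = 2.4263 × (1 - cos(34°))
Δλ₁ = 2.4263 × 0.1710
Δλ₁ = 0.4148 pm

For θ₂ = 109°:
Δλ₂ = 2.4263 × (1 - cos(109°))
Δλ₂ = 2.4263 × 1.3256
Δλ₂ = 3.2162 pm

The 109° angle produces the larger shift.
Ratio: 3.2162/0.4148 = 7.754

(Intermediate values are shown rounded; full precision is carried through to the final answer.)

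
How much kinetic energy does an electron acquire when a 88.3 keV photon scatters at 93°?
13.5861 keV

By energy conservation: K_e = E_initial - E_final

First find the scattered photon energy:
Initial wavelength: λ = hc/E = 14.0412 pm
Compton shift: Δλ = λ_C(1 - cos(93°)) = 2.5533 pm
Final wavelength: λ' = 14.0412 + 2.5533 = 16.5945 pm
Final photon energy: E' = hc/λ' = 74.7139 keV

Electron kinetic energy:
K_e = E - E' = 88.3000 - 74.7139 = 13.5861 keV

(Intermediate values are shown rounded; full precision is carried through to the final answer.)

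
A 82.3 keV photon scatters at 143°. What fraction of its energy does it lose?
0.2246 (or 22.46%)

Calculate initial and final photon energies:

Initial: E₀ = 82.3 keV → λ₀ = 15.0649 pm
Compton shift: Δλ = 4.3640 pm
Final wavelength: λ' = 19.4290 pm
Final energy: E' = 63.8141 keV

Fractional energy loss:
(E₀ - E')/E₀ = (82.3000 - 63.8141)/82.3000
= 18.4859/82.3000
= 0.2246
= 22.46%

(Intermediate values are shown rounded; full precision is carried through to the final answer.)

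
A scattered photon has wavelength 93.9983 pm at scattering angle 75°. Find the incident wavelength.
92.2000 pm

From λ' = λ + Δλ, we have λ = λ' - Δλ

First calculate the Compton shift:
Δλ = λ_C(1 - cos θ)
Δλ = 2.4263 × (1 - cos(75°))
Δλ = 2.4263 × 0.7412
Δλ = 1.7983 pm

Initial wavelength:
λ = λ' - Δλ
λ = 93.9983 - 1.7983
λ = 92.2000 pm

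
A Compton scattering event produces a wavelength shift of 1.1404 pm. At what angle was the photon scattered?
58.00°

From the Compton formula Δλ = λ_C(1 - cos θ), we can solve for θ:

cos θ = 1 - Δλ/λ_C

Given:
- Δλ = 1.1404 pm
- λ_C = h/(m_e·c) ≈ 2.42631024 pm

cos θ = 1 - 1.1404/2.42631024
cos θ = 1 - 0.470014
cos θ = 0.529986

θ = arccos(0.529986)
θ = 58.00°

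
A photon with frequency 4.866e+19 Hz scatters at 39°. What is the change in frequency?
3.926e+18 Hz (decrease)

Convert frequency to wavelength (c = 299792458 m/s):
λ₀ = c/f₀ = 299792458/4.866e+19 = 6.1609630e-12 m = 6.1610 pm

Calculate Compton shift:
Δλ = λ_C(1 - cos(39°)) = 0.5407 pm

Final wavelength:
λ' = λ₀ + Δλ = 6.1610 + 0.5407 = 6.7017 pm

Final frequency:
f' = c/λ' = 299792458/6.7016760e-12 = 4.4733953e+19 Hz

Frequency shift (decrease):
Δf = f₀ - f' = 4.866e+19 - 4.4733953e+19 = 3.926e+18 Hz

(Intermediate values are shown rounded; full precision is carried through to the final answer.)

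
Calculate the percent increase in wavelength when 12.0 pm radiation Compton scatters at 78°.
16.0154%

Calculate the Compton shift:
Δλ = λ_C(1 - cos(78°))
Δλ = 2.4263 × (1 - cos(78°))
Δλ = 2.4263 × 0.7921
Δλ = 1.9219 pm

Percentage change:
(Δλ/λ₀) × 100 = (1.9219/12.0) × 100
= 16.0154%

(Intermediate values are shown rounded; full precision is carried through to the final answer.)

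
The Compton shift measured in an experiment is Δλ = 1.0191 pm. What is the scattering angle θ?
54.55°

From the Compton formula Δλ = λ_C(1 - cos θ), we can solve for θ:

cos θ = 1 - Δλ/λ_C

Given:
- Δλ = 1.0191 pm
- λ_C = h/(m_e·c) ≈ 2.42631024 pm

cos θ = 1 - 1.0191/2.42631024
cos θ = 1 - 0.420020
cos θ = 0.579980

θ = arccos(0.579980)
θ = 54.55°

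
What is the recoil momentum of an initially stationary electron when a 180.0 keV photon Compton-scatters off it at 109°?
1.3290e-22 kg·m/s

The electron is initially at rest, so by conservation of momentum:
p⃗_e = p⃗₀ − p⃗'  (incident photon momentum minus scattered photon momentum)

Photon momentum magnitudes (p = h/λ = E/c):
λ₀ = hc/E₀ = 6.8880 pm → p₀ = h/λ₀ = 9.6197e-23 kg·m/s
Δλ = λ_C(1 − cos 109°) = 3.2162 pm
λ' = 10.1043 pm → p' = h/λ' = 6.5577e-23 kg·m/s

The scattered photon makes angle θ = 109° with the incident direction, so by the law of cosines:
|p⃗_e|² = p₀² + p'² − 2p₀p'cos θ
|p⃗_e|² = (9.6197e-23)² + (6.5577e-23)² − 2·9.6197e-23·6.5577e-23·cos(109°)
|p⃗_e| = 1.3290e-22 kg·m/s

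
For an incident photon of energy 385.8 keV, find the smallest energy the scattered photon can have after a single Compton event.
153.7062 keV (at θ = 180°)

The scattered photon has minimum energy when its wavelength is maximum, i.e., when the Compton shift Δλ = λ_C(1 − cos θ) is maximum. This occurs at θ = 180° (backscattering), giving Δλ_max = 2λ_C = 4.8526 pm.

Initial wavelength: λ₀ = hc/E₀ = 3.2137 pm
Maximum final wavelength: λ'_max = λ₀ + 2λ_C = 3.2137 + 4.8526 = 8.0663 pm
Minimum final energy: E'_min = hc/λ'_max = 153.7062 keV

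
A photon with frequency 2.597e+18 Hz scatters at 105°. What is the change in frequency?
6.694e+16 Hz (decrease)

Convert frequency to wavelength (c = 299792458 m/s):
λ₀ = c/f₀ = 299792458/2.597e+18 = 1.1543799e-10 m = 115.4380 pm

Calculate Compton shift:
Δλ = λ_C(1 - cos(105°)) = 3.0543 pm

Final wavelength:
λ' = λ₀ + Δλ = 115.4380 + 3.0543 = 118.4923 pm

Final frequency:
f' = c/λ' = 299792458/1.1849227e-10 = 2.5300591e+18 Hz

Frequency shift (decrease):
Δf = f₀ - f' = 2.597e+18 - 2.5300591e+18 = 6.694e+16 Hz

(Intermediate values are shown rounded; full precision is carried through to the final answer.)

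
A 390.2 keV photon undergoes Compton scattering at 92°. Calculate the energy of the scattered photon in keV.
217.9582 keV

First convert energy to wavelength:
λ = hc/E, with hc ≈ 1239.842 keV·pm (i.e. 1239.842 eV·nm)

For E = 390.2 keV = 390200 eV:
λ = 1239.842 keV·pm / 390.2 keV
λ = 3.1775 pm

Calculate the Compton shift:
Δλ = λ_C(1 - cos(92°)) = 2.4263 × 1.0349
Δλ = 2.5110 pm

Final wavelength:
λ' = 3.1775 + 2.5110 = 5.6884 pm

Final energy:
E' = hc/λ' = 1239.842 / 5.6884 = 217.9582 keV

(Intermediate values are shown rounded; full precision is carried through to the final answer.)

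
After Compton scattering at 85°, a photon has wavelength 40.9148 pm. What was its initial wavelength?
38.7000 pm

From λ' = λ + Δλ, we have λ = λ' - Δλ

First calculate the Compton shift:
Δλ = λ_C(1 - cos θ)
Δλ = 2.4263 × (1 - cos(85°))
Δλ = 2.4263 × 0.9128
Δλ = 2.2148 pm

Initial wavelength:
λ = λ' - Δλ
λ = 40.9148 - 2.2148
λ = 38.7000 pm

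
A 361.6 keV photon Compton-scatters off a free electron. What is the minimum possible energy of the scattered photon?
149.7143 keV (at θ = 180°)

The scattered photon has minimum energy when its wavelength is maximum, i.e., when the Compton shift Δλ = λ_C(1 − cos θ) is maximum. This occurs at θ = 180° (backscattering), giving Δλ_max = 2λ_C = 4.8526 pm.

Initial wavelength: λ₀ = hc/E₀ = 3.4288 pm
Maximum final wavelength: λ'_max = λ₀ + 2λ_C = 3.4288 + 4.8526 = 8.2814 pm
Minimum final energy: E'_min = hc/λ'_max = 149.7143 keV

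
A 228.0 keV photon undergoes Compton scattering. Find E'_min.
120.4839 keV (at θ = 180°)

The scattered photon has minimum energy when its wavelength is maximum, i.e., when the Compton shift Δλ = λ_C(1 − cos θ) is maximum. This occurs at θ = 180° (backscattering), giving Δλ_max = 2λ_C = 4.8526 pm.

Initial wavelength: λ₀ = hc/E₀ = 5.4379 pm
Maximum final wavelength: λ'_max = λ₀ + 2λ_C = 5.4379 + 4.8526 = 10.2905 pm
Minimum final energy: E'_min = hc/λ'_max = 120.4839 keV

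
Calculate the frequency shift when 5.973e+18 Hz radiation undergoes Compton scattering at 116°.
3.883e+17 Hz (decrease)

Convert frequency to wavelength (c = 299792458 m/s):
λ₀ = c/f₀ = 299792458/5.973e+18 = 5.0191270e-11 m = 50.1913 pm

Calculate Compton shift:
Δλ = λ_C(1 - cos(116°)) = 3.4899 pm

Final wavelength:
λ' = λ₀ + Δλ = 50.1913 + 3.4899 = 53.6812 pm

Final frequency:
f' = c/λ' = 299792458/5.3681205e-11 = 5.5846820e+18 Hz

Frequency shift (decrease):
Δf = f₀ - f' = 5.973e+18 - 5.5846820e+18 = 3.883e+17 Hz

(Intermediate values are shown rounded; full precision is carried through to the final answer.)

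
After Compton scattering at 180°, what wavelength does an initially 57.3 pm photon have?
62.1526 pm

Using the Compton formula: λ' = λ + λ_C(1 − cos θ)

For θ = 180°, cos θ = -1 (exact) = -1.0000, so:
1 − cos 180° = 1 − (-1) = 2.0000

Δλ = λ_C × 2.0000 = 2.4263 × 2.0000 = 4.8526 pm

λ' = 57.3 + 4.8526 = 62.1526 pm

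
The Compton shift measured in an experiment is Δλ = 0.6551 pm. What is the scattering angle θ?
43.11°

From the Compton formula Δλ = λ_C(1 - cos θ), we can solve for θ:

cos θ = 1 - Δλ/λ_C

Given:
- Δλ = 0.6551 pm
- λ_C = h/(m_e·c) ≈ 2.42631024 pm

cos θ = 1 - 0.6551/2.42631024
cos θ = 1 - 0.269998
cos θ = 0.730002

θ = arccos(0.730002)
θ = 43.11°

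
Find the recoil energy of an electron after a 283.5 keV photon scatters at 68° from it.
73.0269 keV

By energy conservation: K_e = E_initial - E_final

First find the scattered photon energy:
Initial wavelength: λ = hc/E = 4.3733 pm
Compton shift: Δλ = λ_C(1 - cos(68°)) = 1.5174 pm
Final wavelength: λ' = 4.3733 + 1.5174 = 5.8907 pm
Final photon energy: E' = hc/λ' = 210.4731 keV

Electron kinetic energy:
K_e = E - E' = 283.5000 - 210.4731 = 73.0269 keV

(Intermediate values are shown rounded; full precision is carried through to the final answer.)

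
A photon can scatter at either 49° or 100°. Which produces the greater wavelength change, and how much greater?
100° produces the larger shift by a factor of 3.412

Calculate both shifts using Δλ = λ_C(1 - cos θ):

For θ₁ = 49°:
Δλ₁ = 2.4263 × (1 - cos(49°))
Δλ₁ = 2.4263 × 0.3439
Δλ₁ = 0.8345 pm

For θ₂ = 100°:
Δλ₂ = 2.4263 × (1 - cos(100°))
Δλ₂ = 2.4263 × 1.1736
Δλ₂ = 2.8476 pm

The 100° angle produces the larger shift.
Ratio: 2.8476/0.8345 = 3.412

(Intermediate values are shown rounded; full precision is carried through to the final answer.)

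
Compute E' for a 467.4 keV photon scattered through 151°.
172.1753 keV

First convert energy to wavelength:
λ = hc/E, with hc ≈ 1239.842 keV·pm (i.e. 1239.842 eV·nm)

For E = 467.4 keV = 467400 eV:
λ = 1239.842 keV·pm / 467.4 keV
λ = 2.6526 pm

Calculate the Compton shift:
Δλ = λ_C(1 - cos(151°)) = 2.4263 × 1.8746
Δλ = 4.5484 pm

Final wavelength:
λ' = 2.6526 + 4.5484 = 7.2010 pm

Final energy:
E' = hc/λ' = 1239.842 / 7.2010 = 172.1753 keV

(Intermediate values are shown rounded; full precision is carried through to the final answer.)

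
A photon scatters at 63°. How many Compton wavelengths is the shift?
0.5460 λ_C

The Compton shift formula is:
Δλ = λ_C(1 - cos θ)

Dividing both sides by λ_C:
Δλ/λ_C = 1 - cos θ

For θ = 63°:
Δλ/λ_C = 1 - cos(63°)
Δλ/λ_C = 1 - 0.4540
Δλ/λ_C = 0.5460

This means the shift is 0.5460 × λ_C = 1.3248 pm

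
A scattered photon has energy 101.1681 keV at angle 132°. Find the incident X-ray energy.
151.1000 keV

Convert final energy to wavelength (hc ≈ 1239.842 keV·pm):
λ' = hc/E' = 1239.842 / 101.1681 = 12.2553 pm

Calculate the Compton shift:
Δλ = λ_C(1 - cos(132°))
Δλ = 2.4263 × (1 - cos(132°))
Δλ = 4.0498 pm

Initial wavelength:
λ = λ' - Δλ = 12.2553 - 4.0498 = 8.2054 pm

Initial energy:
E = hc/λ = 1239.842 / 8.2054 = 151.1000 keV

(Intermediate values are shown rounded; full precision is carried through to the final answer.)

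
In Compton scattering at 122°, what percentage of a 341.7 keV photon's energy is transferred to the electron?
0.5057 (or 50.57%)

Calculate initial and final photon energies:

Initial: E₀ = 341.7 keV → λ₀ = 3.6285 pm
Compton shift: Δλ = 3.7121 pm
Final wavelength: λ' = 7.3405 pm
Final energy: E' = 168.9041 keV

Fractional energy loss:
(E₀ - E')/E₀ = (341.7000 - 168.9041)/341.7000
= 172.7959/341.7000
= 0.5057
= 50.57%

(Intermediate values are shown rounded; full precision is carried through to the final answer.)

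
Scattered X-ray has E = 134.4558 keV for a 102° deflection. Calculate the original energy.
197.1001 keV

Convert final energy to wavelength (hc ≈ 1239.842 keV·pm):
λ' = hc/E' = 1239.842 / 134.4558 = 9.2212 pm

Calculate the Compton shift:
Δλ = λ_C(1 - cos(102°))
Δλ = 2.4263 × (1 - cos(102°))
Δλ = 2.9308 pm

Initial wavelength:
λ = λ' - Δλ = 9.2212 - 2.9308 = 6.2904 pm

Initial energy:
E = hc/λ = 1239.842 / 6.2904 = 197.1001 keV

(Intermediate values are shown rounded; full precision is carried through to the final answer.)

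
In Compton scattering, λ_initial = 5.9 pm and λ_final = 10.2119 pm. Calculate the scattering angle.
141.00°

First find the wavelength shift:
Δλ = λ' - λ = 10.2119 - 5.9 = 4.3119 pm

Using Δλ = λ_C(1 - cos θ), with λ_C = h/(m_e·c) ≈ 2.42631024 pm:
cos θ = 1 - Δλ/λ_C
cos θ = 1 - 4.3119/2.42631024
cos θ = -0.777143

θ = arccos(-0.777143)
θ = 141.00°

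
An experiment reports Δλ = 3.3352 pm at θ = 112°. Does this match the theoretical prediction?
Yes, consistent

Calculate the expected shift for θ = 112°:

Δλ_expected = λ_C(1 - cos(112°))
Δλ_expected = 2.4263 × (1 - cos(112°))
Δλ_expected = 2.4263 × 1.3746
Δλ_expected = 3.3352 pm

Given shift: 3.3352 pm
Expected shift: 3.3352 pm
Difference: 0.0000 pm

The values match. This is consistent with Compton scattering at the stated angle.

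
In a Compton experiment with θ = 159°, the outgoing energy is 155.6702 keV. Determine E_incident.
378.8001 keV

Convert final energy to wavelength (hc ≈ 1239.842 keV·pm):
λ' = hc/E' = 1239.842 / 155.6702 = 7.9645 pm

Calculate the Compton shift:
Δλ = λ_C(1 - cos(159°))
Δλ = 2.4263 × (1 - cos(159°))
Δλ = 4.6915 pm

Initial wavelength:
λ = λ' - Δλ = 7.9645 - 4.6915 = 3.2731 pm

Initial energy:
E = hc/λ = 1239.842 / 3.2731 = 378.8001 keV

(Intermediate values are shown rounded; full precision is carried through to the final answer.)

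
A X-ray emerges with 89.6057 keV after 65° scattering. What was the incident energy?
99.6999 keV

Convert final energy to wavelength (hc ≈ 1239.842 keV·pm):
λ' = hc/E' = 1239.842 / 89.6057 = 13.8366 pm

Calculate the Compton shift:
Δλ = λ_C(1 - cos(65°))
Δλ = 2.4263 × (1 - cos(65°))
Δλ = 1.4009 pm

Initial wavelength:
λ = λ' - Δλ = 13.8366 - 1.4009 = 12.4357 pm

Initial energy:
E = hc/λ = 1239.842 / 12.4357 = 99.6999 keV

(Intermediate values are shown rounded; full precision is carried through to the final answer.)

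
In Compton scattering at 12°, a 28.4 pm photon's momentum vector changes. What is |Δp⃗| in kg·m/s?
4.8732e-24 kg·m/s

Photon momentum magnitude is p = h/λ.

Initial momentum:
p₀ = h/λ = 6.6261e-34/2.8400e-11 = 2.3331e-23 kg·m/s

After scattering:
λ' = λ + Δλ = 28.4 + 0.0530 = 28.4530 pm
p' = h/λ' = 6.6261e-34/2.8453e-11 = 2.3288e-23 kg·m/s

Momentum is a vector; the scattered photon's direction makes angle θ = 12° with the incident direction. The magnitude of the vector change Δp⃗ = p⃗₀ − p⃗' is found from the law of cosines:
|Δp⃗|² = p₀² + p'² − 2p₀p'cos θ
|Δp⃗|² = (2.3331e-23)² + (2.3288e-23)² − 2·2.3331e-23·2.3288e-23·cos(12°)
|Δp⃗| = 4.8732e-24 kg·m/s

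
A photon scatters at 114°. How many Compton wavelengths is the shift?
1.4067 λ_C

The Compton shift formula is:
Δλ = λ_C(1 - cos θ)

Dividing both sides by λ_C:
Δλ/λ_C = 1 - cos θ

For θ = 114°:
Δλ/λ_C = 1 - cos(114°)
Δλ/λ_C = 1 - -0.4067
Δλ/λ_C = 1.4067

This means the shift is 1.4067 × λ_C = 3.4132 pm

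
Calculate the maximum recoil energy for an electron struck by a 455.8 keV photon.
292.0762 keV

Maximum energy transfer occurs at θ = 180° (backscattering).

Initial photon: E₀ = 455.8 keV → λ₀ = 2.7201 pm

Maximum Compton shift (at 180°):
Δλ_max = 2λ_C = 2 × 2.4263 = 4.8526 pm

Final wavelength:
λ' = 2.7201 + 4.8526 = 7.5728 pm

Minimum photon energy (maximum energy to electron):
E'_min = hc/λ' = 163.7238 keV

Maximum electron kinetic energy:
K_max = E₀ - E'_min = 455.8000 - 163.7238 = 292.0762 keV

(Intermediate values are shown rounded; full precision is carried through to the final answer.)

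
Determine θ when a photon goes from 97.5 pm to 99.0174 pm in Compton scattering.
68.00°

First find the wavelength shift:
Δλ = λ' - λ = 99.0174 - 97.5 = 1.5174 pm

Using Δλ = λ_C(1 - cos θ), with λ_C = h/(m_e·c) ≈ 2.42631024 pm:
cos θ = 1 - Δλ/λ_C
cos θ = 1 - 1.5174/2.42631024
cos θ = 0.374606

θ = arccos(0.374606)
θ = 68.00°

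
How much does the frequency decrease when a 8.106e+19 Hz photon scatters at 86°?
3.072e+19 Hz (decrease)

Convert frequency to wavelength (c = 299792458 m/s):
λ₀ = c/f₀ = 299792458/8.106e+19 = 3.6984019e-12 m = 3.6984 pm

Calculate Compton shift:
Δλ = λ_C(1 - cos(86°)) = 2.2571 pm

Final wavelength:
λ' = λ₀ + Δλ = 3.6984 + 2.2571 = 5.9555 pm

Final frequency:
f' = c/λ' = 299792458/5.9554613e-12 = 5.0339083e+19 Hz

Frequency shift (decrease):
Δf = f₀ - f' = 8.106e+19 - 5.0339083e+19 = 3.072e+19 Hz

(Intermediate values are shown rounded; full precision is carried through to the final answer.)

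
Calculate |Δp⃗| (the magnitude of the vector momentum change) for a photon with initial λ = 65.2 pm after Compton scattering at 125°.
1.7532e-23 kg·m/s

Photon momentum magnitude is p = h/λ.

Initial momentum:
p₀ = h/λ = 6.6261e-34/6.5200e-11 = 1.0163e-23 kg·m/s

After scattering:
λ' = λ + Δλ = 65.2 + 3.8180 = 69.0180 pm
p' = h/λ' = 6.6261e-34/6.9018e-11 = 9.6005e-24 kg·m/s

Momentum is a vector; the scattered photon's direction makes angle θ = 125° with the incident direction. The magnitude of the vector change Δp⃗ = p⃗₀ − p⃗' is found from the law of cosines:
|Δp⃗|² = p₀² + p'² − 2p₀p'cos θ
|Δp⃗|² = (1.0163e-23)² + (9.6005e-24)² − 2·1.0163e-23·9.6005e-24·cos(125°)
|Δp⃗| = 1.7532e-23 kg·m/s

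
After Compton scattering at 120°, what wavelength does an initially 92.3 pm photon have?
95.9395 pm

Using the Compton formula: λ' = λ + λ_C(1 − cos θ)

For θ = 120°, cos θ = -1/2 (exact) = -0.5000, so:
1 − cos 120° = 1 − (-1/2) = 1.5000

Δλ = λ_C × 1.5000 = 2.4263 × 1.5000 = 3.6395 pm

λ' = 92.3 + 3.6395 = 95.9395 pm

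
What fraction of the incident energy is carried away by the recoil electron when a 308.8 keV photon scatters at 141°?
0.5178 (or 51.78%)

Calculate initial and final photon energies:

Initial: E₀ = 308.8 keV → λ₀ = 4.0150 pm
Compton shift: Δλ = 4.3119 pm
Final wavelength: λ' = 8.3269 pm
Final energy: E' = 148.8953 keV

Fractional energy loss:
(E₀ - E')/E₀ = (308.8000 - 148.8953)/308.8000
= 159.9047/308.8000
= 0.5178
= 51.78%

(Intermediate values are shown rounded; full precision is carried through to the final answer.)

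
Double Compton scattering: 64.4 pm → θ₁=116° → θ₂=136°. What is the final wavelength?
72.0616 pm

Apply Compton shift twice:

First scattering at θ₁ = 116°:
Δλ₁ = λ_C(1 - cos(116°))
Δλ₁ = 2.4263 × 1.4384
Δλ₁ = 3.4899 pm

After first scattering:
λ₁ = 64.4 + 3.4899 = 67.8899 pm

Second scattering at θ₂ = 136°:
Δλ₂ = λ_C(1 - cos(136°))
Δλ₂ = 2.4263 × 1.7193
Δλ₂ = 4.1717 pm

Final wavelength:
λ₂ = 67.8899 + 4.1717 = 72.0616 pm

Total shift: Δλ_total = 3.4899 + 4.1717 = 7.6616 pm

(Intermediate values are shown rounded; full precision is carried through to the final answer.)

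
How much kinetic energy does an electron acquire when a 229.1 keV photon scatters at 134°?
98.9132 keV

By energy conservation: K_e = E_initial - E_final

First find the scattered photon energy:
Initial wavelength: λ = hc/E = 5.4118 pm
Compton shift: Δλ = λ_C(1 - cos(134°)) = 4.1118 pm
Final wavelength: λ' = 5.4118 + 4.1118 = 9.5236 pm
Final photon energy: E' = hc/λ' = 130.1868 keV

Electron kinetic energy:
K_e = E - E' = 229.1000 - 130.1868 = 98.9132 keV

(Intermediate values are shown rounded; full precision is carried through to the final answer.)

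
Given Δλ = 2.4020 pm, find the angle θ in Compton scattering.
89.43°

From the Compton formula Δλ = λ_C(1 - cos θ), we can solve for θ:

cos θ = 1 - Δλ/λ_C

Given:
- Δλ = 2.4020 pm
- λ_C = h/(m_e·c) ≈ 2.42631024 pm

cos θ = 1 - 2.4020/2.42631024
cos θ = 1 - 0.989981
cos θ = 0.010019

θ = arccos(0.010019)
θ = 89.43°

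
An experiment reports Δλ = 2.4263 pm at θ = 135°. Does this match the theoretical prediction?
No, inconsistent

Calculate the expected shift for θ = 135°:

Δλ_expected = λ_C(1 - cos(135°))
Δλ_expected = 2.4263 × (1 - cos(135°))
Δλ_expected = 2.4263 × 1.7071
Δλ_expected = 4.1420 pm

Given shift: 2.4263 pm
Expected shift: 4.1420 pm
Difference: 1.7157 pm

The values do not match. The given shift corresponds to θ ≈ 90.0°, not 135°.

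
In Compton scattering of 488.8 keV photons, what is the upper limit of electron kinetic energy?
321.0071 keV

Maximum energy transfer occurs at θ = 180° (backscattering).

Initial photon: E₀ = 488.8 keV → λ₀ = 2.5365 pm

Maximum Compton shift (at 180°):
Δλ_max = 2λ_C = 2 × 2.4263 = 4.8526 pm

Final wavelength:
λ' = 2.5365 + 4.8526 = 7.3891 pm

Minimum photon energy (maximum energy to electron):
E'_min = hc/λ' = 167.7929 keV

Maximum electron kinetic energy:
K_max = E₀ - E'_min = 488.8000 - 167.7929 = 321.0071 keV

(Intermediate values are shown rounded; full precision is carried through to the final answer.)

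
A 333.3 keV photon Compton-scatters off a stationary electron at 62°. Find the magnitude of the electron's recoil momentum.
1.6464e-22 kg·m/s

The electron is initially at rest, so by conservation of momentum:
p⃗_e = p⃗₀ − p⃗'  (incident photon momentum minus scattered photon momentum)

Photon momentum magnitudes (p = h/λ = E/c):
λ₀ = hc/E₀ = 3.7199 pm → p₀ = h/λ₀ = 1.7813e-22 kg·m/s
Δλ = λ_C(1 − cos 62°) = 1.2872 pm
λ' = 5.0071 pm → p' = h/λ' = 1.3233e-22 kg·m/s

The scattered photon makes angle θ = 62° with the incident direction, so by the law of cosines:
|p⃗_e|² = p₀² + p'² − 2p₀p'cos θ
|p⃗_e|² = (1.7813e-22)² + (1.3233e-22)² − 2·1.7813e-22·1.3233e-22·cos(62°)
|p⃗_e| = 1.6464e-22 kg·m/s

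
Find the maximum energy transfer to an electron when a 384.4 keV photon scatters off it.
230.9165 keV

Maximum energy transfer occurs at θ = 180° (backscattering).

Initial photon: E₀ = 384.4 keV → λ₀ = 3.2254 pm

Maximum Compton shift (at 180°):
Δλ_max = 2λ_C = 2 × 2.4263 = 4.8526 pm

Final wavelength:
λ' = 3.2254 + 4.8526 = 8.0780 pm

Minimum photon energy (maximum energy to electron):
E'_min = hc/λ' = 153.4835 keV

Maximum electron kinetic energy:
K_max = E₀ - E'_min = 384.4000 - 153.4835 = 230.9165 keV

(Intermediate values are shown rounded; full precision is carried through to the final answer.)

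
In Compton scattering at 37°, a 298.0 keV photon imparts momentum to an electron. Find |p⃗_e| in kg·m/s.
9.7064e-23 kg·m/s

The electron is initially at rest, so by conservation of momentum:
p⃗_e = p⃗₀ − p⃗'  (incident photon momentum minus scattered photon momentum)

Photon momentum magnitudes (p = h/λ = E/c):
λ₀ = hc/E₀ = 4.1605 pm → p₀ = h/λ₀ = 1.5926e-22 kg·m/s
Δλ = λ_C(1 − cos 37°) = 0.4886 pm
λ' = 4.6491 pm → p' = h/λ' = 1.4252e-22 kg·m/s

The scattered photon makes angle θ = 37° with the incident direction, so by the law of cosines:
|p⃗_e|² = p₀² + p'² − 2p₀p'cos θ
|p⃗_e|² = (1.5926e-22)² + (1.4252e-22)² − 2·1.5926e-22·1.4252e-22·cos(37°)
|p⃗_e| = 9.7064e-23 kg·m/s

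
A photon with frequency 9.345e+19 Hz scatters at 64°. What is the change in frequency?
2.786e+19 Hz (decrease)

Convert frequency to wavelength (c = 299792458 m/s):
λ₀ = c/f₀ = 299792458/9.345e+19 = 3.2080520e-12 m = 3.2081 pm

Calculate Compton shift:
Δλ = λ_C(1 - cos(64°)) = 1.3627 pm

Final wavelength:
λ' = λ₀ + Δλ = 3.2081 + 1.3627 = 4.5707 pm

Final frequency:
f' = c/λ' = 299792458/4.5707378e-12 = 6.5589511e+19 Hz

Frequency shift (decrease):
Δf = f₀ - f' = 9.345e+19 - 6.5589511e+19 = 2.786e+19 Hz

(Intermediate values are shown rounded; full precision is carried through to the final answer.)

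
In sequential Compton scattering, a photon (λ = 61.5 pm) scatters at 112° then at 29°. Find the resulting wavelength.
65.1394 pm

Apply Compton shift twice:

First scattering at θ₁ = 112°:
Δλ₁ = λ_C(1 - cos(112°))
Δλ₁ = 2.4263 × 1.3746
Δλ₁ = 3.3352 pm

After first scattering:
λ₁ = 61.5 + 3.3352 = 64.8352 pm

Second scattering at θ₂ = 29°:
Δλ₂ = λ_C(1 - cos(29°))
Δλ₂ = 2.4263 × 0.1254
Δλ₂ = 0.3042 pm

Final wavelength:
λ₂ = 64.8352 + 0.3042 = 65.1394 pm

Total shift: Δλ_total = 3.3352 + 0.3042 = 3.6394 pm

(Intermediate values are shown rounded; full precision is carried through to the final answer.)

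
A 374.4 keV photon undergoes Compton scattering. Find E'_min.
151.8639 keV (at θ = 180°)

The scattered photon has minimum energy when its wavelength is maximum, i.e., when the Compton shift Δλ = λ_C(1 − cos θ) is maximum. This occurs at θ = 180° (backscattering), giving Δλ_max = 2λ_C = 4.8526 pm.

Initial wavelength: λ₀ = hc/E₀ = 3.3115 pm
Maximum final wavelength: λ'_max = λ₀ + 2λ_C = 3.3115 + 4.8526 = 8.1642 pm
Minimum final energy: E'_min = hc/λ'_max = 151.8639 keV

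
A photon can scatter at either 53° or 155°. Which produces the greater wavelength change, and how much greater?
155° produces the larger shift by a factor of 4.787

Calculate both shifts using Δλ = λ_C(1 - cos θ):

For θ₁ = 53°:
Δλ₁ = 2.4263 × (1 - cos(53°))
Δλ₁ = 2.4263 × 0.3982
Δλ₁ = 0.9661 pm

For θ₂ = 155°:
Δλ₂ = 2.4263 × (1 - cos(155°))
Δλ₂ = 2.4263 × 1.9063
Δλ₂ = 4.6253 pm

The 155° angle produces the larger shift.
Ratio: 4.6253/0.9661 = 4.787

(Intermediate values are shown rounded; full precision is carried through to the final answer.)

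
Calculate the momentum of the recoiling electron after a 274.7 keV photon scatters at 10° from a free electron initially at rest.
2.5514e-23 kg·m/s

The electron is initially at rest, so by conservation of momentum:
p⃗_e = p⃗₀ − p⃗'  (incident photon momentum minus scattered photon momentum)

Photon momentum magnitudes (p = h/λ = E/c):
λ₀ = hc/E₀ = 4.5134 pm → p₀ = h/λ₀ = 1.4681e-22 kg·m/s
Δλ = λ_C(1 − cos 10°) = 0.0369 pm
λ' = 4.5503 pm → p' = h/λ' = 1.4562e-22 kg·m/s

The scattered photon makes angle θ = 10° with the incident direction, so by the law of cosines:
|p⃗_e|² = p₀² + p'² − 2p₀p'cos θ
|p⃗_e|² = (1.4681e-22)² + (1.4562e-22)² − 2·1.4681e-22·1.4562e-22·cos(10°)
|p⃗_e| = 2.5514e-23 kg·m/s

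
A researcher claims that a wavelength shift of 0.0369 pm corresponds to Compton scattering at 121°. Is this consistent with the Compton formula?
No, inconsistent

Calculate the expected shift for θ = 121°:

Δλ_expected = λ_C(1 - cos(121°))
Δλ_expected = 2.4263 × (1 - cos(121°))
Δλ_expected = 2.4263 × 1.5150
Δλ_expected = 3.6760 pm

Given shift: 0.0369 pm
Expected shift: 3.6760 pm
Difference: 3.6391 pm

The values do not match. The given shift corresponds to θ ≈ 10.0°, not 121°.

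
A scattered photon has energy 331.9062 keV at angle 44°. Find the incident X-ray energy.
405.9000 keV

Convert final energy to wavelength (hc ≈ 1239.842 keV·pm):
λ' = hc/E' = 1239.842 / 331.9062 = 3.7355 pm

Calculate the Compton shift:
Δλ = λ_C(1 - cos(44°))
Δλ = 2.4263 × (1 - cos(44°))
Δλ = 0.6810 pm

Initial wavelength:
λ = λ' - Δλ = 3.7355 - 0.6810 = 3.0546 pm

Initial energy:
E = hc/λ = 1239.842 / 3.0546 = 405.9000 keV

(Intermediate values are shown rounded; full precision is carried through to the final answer.)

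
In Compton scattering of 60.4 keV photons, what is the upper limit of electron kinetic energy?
11.5485 keV

Maximum energy transfer occurs at θ = 180° (backscattering).

Initial photon: E₀ = 60.4 keV → λ₀ = 20.5272 pm

Maximum Compton shift (at 180°):
Δλ_max = 2λ_C = 2 × 2.4263 = 4.8526 pm

Final wavelength:
λ' = 20.5272 + 4.8526 = 25.3798 pm

Minimum photon energy (maximum energy to electron):
E'_min = hc/λ' = 48.8515 keV

Maximum electron kinetic energy:
K_max = E₀ - E'_min = 60.4000 - 48.8515 = 11.5485 keV

(Intermediate values are shown rounded; full precision is carried through to the final answer.)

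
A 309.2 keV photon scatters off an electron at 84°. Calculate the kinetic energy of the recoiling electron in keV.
108.6604 keV

By energy conservation: K_e = E_initial - E_final

First find the scattered photon energy:
Initial wavelength: λ = hc/E = 4.0098 pm
Compton shift: Δλ = λ_C(1 - cos(84°)) = 2.1727 pm
Final wavelength: λ' = 4.0098 + 2.1727 = 6.1825 pm
Final photon energy: E' = hc/λ' = 200.5396 keV

Electron kinetic energy:
K_e = E - E' = 309.2000 - 200.5396 = 108.6604 keV

(Intermediate values are shown rounded; full precision is carried through to the final answer.)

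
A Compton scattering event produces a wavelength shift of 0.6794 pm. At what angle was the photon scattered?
43.95°

From the Compton formula Δλ = λ_C(1 - cos θ), we can solve for θ:

cos θ = 1 - Δλ/λ_C

Given:
- Δλ = 0.6794 pm
- λ_C = h/(m_e·c) ≈ 2.42631024 pm

cos θ = 1 - 0.6794/2.42631024
cos θ = 1 - 0.280014
cos θ = 0.719986

θ = arccos(0.719986)
θ = 43.95°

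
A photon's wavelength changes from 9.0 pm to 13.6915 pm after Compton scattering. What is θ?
159.00°

First find the wavelength shift:
Δλ = λ' - λ = 13.6915 - 9.0 = 4.6915 pm

Using Δλ = λ_C(1 - cos θ), with λ_C = h/(m_e·c) ≈ 2.42631024 pm:
cos θ = 1 - Δλ/λ_C
cos θ = 1 - 4.6915/2.42631024
cos θ = -0.933594

θ = arccos(-0.933594)
θ = 159.00°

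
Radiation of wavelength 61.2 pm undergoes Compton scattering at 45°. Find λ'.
61.9106 pm

Using the Compton formula: λ' = λ + λ_C(1 − cos θ)

For θ = 45°, cos θ = √2/2 (exact) ≈ 0.7071, so:
1 − cos 45° = 1 − (√2/2) ≈ 0.2929

Δλ = λ_C × 0.2929 = 2.4263 × 0.2929 = 0.7106 pm

λ' = 61.2 + 0.7106 = 61.9106 pm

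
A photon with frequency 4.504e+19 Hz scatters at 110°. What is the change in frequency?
1.480e+19 Hz (decrease)

Convert frequency to wavelength (c = 299792458 m/s):
λ₀ = c/f₀ = 299792458/4.504e+19 = 6.6561381e-12 m = 6.6561 pm

Calculate Compton shift:
Δλ = λ_C(1 - cos(110°)) = 3.2562 pm

Final wavelength:
λ' = λ₀ + Δλ = 6.6561 + 3.2562 = 9.9123 pm

Final frequency:
f' = c/λ' = 299792458/9.9122953e-12 = 3.0244504e+19 Hz

Frequency shift (decrease):
Δf = f₀ - f' = 4.504e+19 - 3.0244504e+19 = 1.480e+19 Hz

(Intermediate values are shown rounded; full precision is carried through to the final answer.)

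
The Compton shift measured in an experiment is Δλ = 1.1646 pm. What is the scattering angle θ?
58.67°

From the Compton formula Δλ = λ_C(1 - cos θ), we can solve for θ:

cos θ = 1 - Δλ/λ_C

Given:
- Δλ = 1.1646 pm
- λ_C = h/(m_e·c) ≈ 2.42631024 pm

cos θ = 1 - 1.1646/2.42631024
cos θ = 1 - 0.479988
cos θ = 0.520012

θ = arccos(0.520012)
θ = 58.67°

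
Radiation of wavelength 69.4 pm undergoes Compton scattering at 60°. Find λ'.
70.6132 pm

Using the Compton formula: λ' = λ + λ_C(1 − cos θ)

For θ = 60°, cos θ = 1/2 (exact) = 0.5000, so:
1 − cos 60° = 1 − (1/2) = 0.5000

Δλ = λ_C × 0.5000 = 2.4263 × 0.5000 = 1.2132 pm

λ' = 69.4 + 1.2132 = 70.6132 pm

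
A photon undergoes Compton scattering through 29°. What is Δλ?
0.3042 pm

Using the Compton scattering formula:
Δλ = λ_C(1 - cos θ)

where λ_C = h/(m_e·c) ≈ 2.4263 pm is the Compton wavelength of an electron.

For θ = 29°:
cos(29°) = 0.8746
1 - cos(29°) = 0.1254

Δλ = 2.4263 × 0.1254
Δλ = 0.3042 pm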